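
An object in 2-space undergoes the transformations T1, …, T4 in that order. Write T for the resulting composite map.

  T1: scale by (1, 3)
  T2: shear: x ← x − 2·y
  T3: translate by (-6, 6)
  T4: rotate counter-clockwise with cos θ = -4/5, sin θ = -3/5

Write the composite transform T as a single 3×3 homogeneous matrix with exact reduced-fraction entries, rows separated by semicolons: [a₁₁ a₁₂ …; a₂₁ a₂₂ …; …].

T = [-4/5 33/5 42/5; -3/5 6/5 -6/5; 0 0 1]

T1 = [1 0 0; 0 3 0; 0 0 1]
T2·T1 = [1 -6 0; 0 3 0; 0 0 1]
T3·…·T1 = [1 -6 -6; 0 3 6; 0 0 1]
T4·…·T1 = [-4/5 33/5 42/5; -3/5 6/5 -6/5; 0 0 1]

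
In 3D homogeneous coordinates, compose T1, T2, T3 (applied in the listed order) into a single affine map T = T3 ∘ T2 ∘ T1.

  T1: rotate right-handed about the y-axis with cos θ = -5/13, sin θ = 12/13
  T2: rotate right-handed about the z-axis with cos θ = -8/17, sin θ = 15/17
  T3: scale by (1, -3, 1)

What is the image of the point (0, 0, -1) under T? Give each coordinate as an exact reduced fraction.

T1 rotate right-handed about the y-axis with cos θ = -5/13, sin θ = 12/13: (0, 0, -1) → (-12/13, 0, 5/13)
T2 rotate right-handed about the z-axis with cos θ = -8/17, sin θ = 15/17: (-12/13, 0, 5/13) → (96/221, -180/221, 5/13)
T3 scale by (1, -3, 1): (96/221, -180/221, 5/13) → (96/221, 540/221, 5/13)

T(p) = (96/221, 540/221, 5/13)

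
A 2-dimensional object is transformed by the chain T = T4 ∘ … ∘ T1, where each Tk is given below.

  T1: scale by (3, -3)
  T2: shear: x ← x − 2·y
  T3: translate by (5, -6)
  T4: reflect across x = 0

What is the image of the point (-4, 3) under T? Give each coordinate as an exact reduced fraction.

T1 scale by (3, -3): (-4, 3) → (-12, -9)
T2 shear: x ← x − 2·y: (-12, -9) → (6, -9)
T3 translate by (5, -6): (6, -9) → (11, -15)
T4 reflect across x = 0: (11, -15) → (-11, -15)

T(p) = (-11, -15)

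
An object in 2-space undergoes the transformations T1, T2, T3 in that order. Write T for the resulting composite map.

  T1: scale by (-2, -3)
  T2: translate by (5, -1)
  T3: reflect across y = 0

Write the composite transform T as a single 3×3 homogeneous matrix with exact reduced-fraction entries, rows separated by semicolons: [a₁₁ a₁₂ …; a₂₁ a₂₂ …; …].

T = [-2 0 5; 0 3 1; 0 0 1]

T1 = [-2 0 0; 0 -3 0; 0 0 1]
T2·T1 = [-2 0 5; 0 -3 -1; 0 0 1]
T3·…·T1 = [-2 0 5; 0 3 1; 0 0 1]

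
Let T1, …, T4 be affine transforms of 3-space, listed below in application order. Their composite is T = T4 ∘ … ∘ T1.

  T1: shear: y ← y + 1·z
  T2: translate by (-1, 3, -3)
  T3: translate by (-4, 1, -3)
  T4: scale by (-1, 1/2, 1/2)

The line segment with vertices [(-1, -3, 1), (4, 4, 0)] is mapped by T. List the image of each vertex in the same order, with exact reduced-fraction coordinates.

image vertices: (6, 1, -5/2), (1, 4, -3)

T1 shear: y ← y + 1·z: (-1, -3, 1) → (-1, -2, 1); (4, 4, 0) → (4, 4, 0)
T2 translate by (-1, 3, -3): (-1, -2, 1) → (-2, 1, -2); (4, 4, 0) → (3, 7, -3)
T3 translate by (-4, 1, -3): (-2, 1, -2) → (-6, 2, -5); (3, 7, -3) → (-1, 8, -6)
T4 scale by (-1, 1/2, 1/2): (-6, 2, -5) → (6, 1, -5/2); (-1, 8, -6) → (1, 4, -3)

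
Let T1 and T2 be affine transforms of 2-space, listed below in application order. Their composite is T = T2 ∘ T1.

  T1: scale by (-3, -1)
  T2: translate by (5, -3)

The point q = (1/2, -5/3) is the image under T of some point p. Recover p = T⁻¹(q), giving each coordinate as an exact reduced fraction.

T1 = [-3 0 0; 0 -1 0; 0 0 1]
T2·T1 = [-3 0 5; 0 -1 -3; 0 0 1]
det M = 3; M⁻¹ = [-1/3 0 5/3; 0 -1 -3; 0 0 1]
M⁻¹ · (1/2, -5/3)ᵀ = (3/2, -4/3)ᵀ

p = (3/2, -4/3)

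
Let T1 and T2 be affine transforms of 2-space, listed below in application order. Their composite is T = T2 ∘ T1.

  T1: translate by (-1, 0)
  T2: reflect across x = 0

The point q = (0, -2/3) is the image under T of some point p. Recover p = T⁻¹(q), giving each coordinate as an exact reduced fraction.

T1 = [1 0 -1; 0 1 0; 0 0 1]
T2·T1 = [-1 0 1; 0 1 0; 0 0 1]
det M = -1; M⁻¹ = [-1 0 1; 0 1 0; 0 0 1]
M⁻¹ · (0, -2/3)ᵀ = (1, -2/3)ᵀ

p = (1, -2/3)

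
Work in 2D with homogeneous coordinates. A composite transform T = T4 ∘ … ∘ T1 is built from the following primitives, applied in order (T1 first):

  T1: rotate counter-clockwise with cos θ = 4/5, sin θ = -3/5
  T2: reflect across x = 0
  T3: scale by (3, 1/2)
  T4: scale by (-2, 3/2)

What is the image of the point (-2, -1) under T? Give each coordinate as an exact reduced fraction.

T(p) = (-66/5, 3/10)

T1 rotate counter-clockwise with cos θ = 4/5, sin θ = -3/5: (-2, -1) → (-11/5, 2/5)
T2 reflect across x = 0: (-11/5, 2/5) → (11/5, 2/5)
T3 scale by (3, 1/2): (11/5, 2/5) → (33/5, 1/5)
T4 scale by (-2, 3/2): (33/5, 1/5) → (-66/5, 3/10)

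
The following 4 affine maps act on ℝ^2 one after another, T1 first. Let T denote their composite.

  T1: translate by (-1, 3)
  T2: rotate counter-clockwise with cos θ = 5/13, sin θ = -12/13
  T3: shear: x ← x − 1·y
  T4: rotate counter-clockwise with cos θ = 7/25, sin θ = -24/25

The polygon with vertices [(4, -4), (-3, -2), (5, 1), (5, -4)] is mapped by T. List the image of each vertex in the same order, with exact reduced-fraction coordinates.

image vertices: (-52/25, -1343/325), (13/5, 367/65), (0, -100/13), (-13/5, -367/65)

T1 translate by (-1, 3): (4, -4) → (3, -1); (-3, -2) → (-4, 1); (5, 1) → (4, 4); (5, -4) → (4, -1)
T2 rotate counter-clockwise with cos θ = 5/13, sin θ = -12/13: (3, -1) → (3/13, -41/13); (-4, 1) → (-8/13, 53/13); (4, 4) → (68/13, -28/13); (4, -1) → (8/13, -53/13)
T3 shear: x ← x − 1·y: (3/13, -41/13) → (44/13, -41/13); (-8/13, 53/13) → (-61/13, 53/13); (68/13, -28/13) → (96/13, -28/13); (8/13, -53/13) → (61/13, -53/13)
T4 rotate counter-clockwise with cos θ = 7/25, sin θ = -24/25: (44/13, -41/13) → (-52/25, -1343/325); (-61/13, 53/13) → (13/5, 367/65); (96/13, -28/13) → (0, -100/13); (61/13, -53/13) → (-13/5, -367/65)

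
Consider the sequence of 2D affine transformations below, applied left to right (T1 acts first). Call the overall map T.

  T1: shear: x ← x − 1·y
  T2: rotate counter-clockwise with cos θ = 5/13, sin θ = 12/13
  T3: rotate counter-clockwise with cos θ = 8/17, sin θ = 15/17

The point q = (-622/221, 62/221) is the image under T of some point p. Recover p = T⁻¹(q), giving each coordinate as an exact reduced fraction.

T1 = [1 -1 0; 0 1 0; 0 0 1]
T2·T1 = [5/13 -17/13 0; 12/13 -7/13 0; 0 0 1]
T3·…·T1 = [-140/221 -31/221 0; 171/221 -311/221 0; 0 0 1]
det M = 1; M⁻¹ = [-311/221 31/221 0; -171/221 -140/221 0; 0 0 1]
M⁻¹ · (-622/221, 62/221)ᵀ = (4, 2)ᵀ

p = (4, 2)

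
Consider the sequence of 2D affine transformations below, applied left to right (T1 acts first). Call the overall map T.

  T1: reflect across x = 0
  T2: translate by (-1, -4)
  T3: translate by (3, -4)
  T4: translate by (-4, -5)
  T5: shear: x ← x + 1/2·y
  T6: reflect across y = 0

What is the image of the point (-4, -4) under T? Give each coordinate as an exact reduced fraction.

T1 reflect across x = 0: (-4, -4) → (4, -4)
T2 translate by (-1, -4): (4, -4) → (3, -8)
T3 translate by (3, -4): (3, -8) → (6, -12)
T4 translate by (-4, -5): (6, -12) → (2, -17)
T5 shear: x ← x + 1/2·y: (2, -17) → (-13/2, -17)
T6 reflect across y = 0: (-13/2, -17) → (-13/2, 17)

T(p) = (-13/2, 17)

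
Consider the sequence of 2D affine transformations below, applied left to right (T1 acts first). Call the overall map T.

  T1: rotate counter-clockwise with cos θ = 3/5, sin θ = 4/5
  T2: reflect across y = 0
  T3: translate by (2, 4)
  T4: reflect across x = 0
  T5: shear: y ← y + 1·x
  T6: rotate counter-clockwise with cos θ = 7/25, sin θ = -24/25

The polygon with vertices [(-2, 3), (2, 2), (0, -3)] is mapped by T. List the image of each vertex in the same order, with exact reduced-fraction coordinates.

image vertices: (704/125, -3/125), (-104/125, 178/125), (14/125, 577/125)

T1 rotate counter-clockwise with cos θ = 3/5, sin θ = 4/5: (-2, 3) → (-18/5, 1/5); (2, 2) → (-2/5, 14/5); (0, -3) → (12/5, -9/5)
T2 reflect across y = 0: (-18/5, 1/5) → (-18/5, -1/5); (-2/5, 14/5) → (-2/5, -14/5); (12/5, -9/5) → (12/5, 9/5)
T3 translate by (2, 4): (-18/5, -1/5) → (-8/5, 19/5); (-2/5, -14/5) → (8/5, 6/5); (12/5, 9/5) → (22/5, 29/5)
T4 reflect across x = 0: (-8/5, 19/5) → (8/5, 19/5); (8/5, 6/5) → (-8/5, 6/5); (22/5, 29/5) → (-22/5, 29/5)
T5 shear: y ← y + 1·x: (8/5, 19/5) → (8/5, 27/5); (-8/5, 6/5) → (-8/5, -2/5); (-22/5, 29/5) → (-22/5, 7/5)
T6 rotate counter-clockwise with cos θ = 7/25, sin θ = -24/25: (8/5, 27/5) → (704/125, -3/125); (-8/5, -2/5) → (-104/125, 178/125); (-22/5, 7/5) → (14/125, 577/125)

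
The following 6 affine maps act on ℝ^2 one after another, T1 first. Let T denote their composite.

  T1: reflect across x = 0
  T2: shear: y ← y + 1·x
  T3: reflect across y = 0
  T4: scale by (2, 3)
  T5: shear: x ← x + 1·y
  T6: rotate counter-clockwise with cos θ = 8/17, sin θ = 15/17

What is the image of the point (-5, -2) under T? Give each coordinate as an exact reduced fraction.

T(p) = (143/17, -57/17)

T1 reflect across x = 0: (-5, -2) → (5, -2)
T2 shear: y ← y + 1·x: (5, -2) → (5, 3)
T3 reflect across y = 0: (5, 3) → (5, -3)
T4 scale by (2, 3): (5, -3) → (10, -9)
T5 shear: x ← x + 1·y: (10, -9) → (1, -9)
T6 rotate counter-clockwise with cos θ = 8/17, sin θ = 15/17: (1, -9) → (143/17, -57/17)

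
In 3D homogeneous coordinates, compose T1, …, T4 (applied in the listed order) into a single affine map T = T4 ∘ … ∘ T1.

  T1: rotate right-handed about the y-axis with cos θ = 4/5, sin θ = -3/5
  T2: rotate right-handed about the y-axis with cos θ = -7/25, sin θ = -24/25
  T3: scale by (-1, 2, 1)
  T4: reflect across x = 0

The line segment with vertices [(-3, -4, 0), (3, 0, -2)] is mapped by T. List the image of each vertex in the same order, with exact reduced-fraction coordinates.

T1 rotate right-handed about the y-axis with cos θ = 4/5, sin θ = -3/5: (-3, -4, 0) → (-12/5, -4, -9/5); (3, 0, -2) → (18/5, 0, 1/5)
T2 rotate right-handed about the y-axis with cos θ = -7/25, sin θ = -24/25: (-12/5, -4, -9/5) → (12/5, -4, -9/5); (18/5, 0, 1/5) → (-6/5, 0, 17/5)
T3 scale by (-1, 2, 1): (12/5, -4, -9/5) → (-12/5, -8, -9/5); (-6/5, 0, 17/5) → (6/5, 0, 17/5)
T4 reflect across x = 0: (-12/5, -8, -9/5) → (12/5, -8, -9/5); (6/5, 0, 17/5) → (-6/5, 0, 17/5)

image vertices: (12/5, -8, -9/5), (-6/5, 0, 17/5)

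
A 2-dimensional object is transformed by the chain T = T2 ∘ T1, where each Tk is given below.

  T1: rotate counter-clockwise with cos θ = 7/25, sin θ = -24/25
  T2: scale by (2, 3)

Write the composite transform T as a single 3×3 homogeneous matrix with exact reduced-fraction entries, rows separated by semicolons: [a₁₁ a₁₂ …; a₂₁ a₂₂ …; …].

T = [14/25 48/25 0; -72/25 21/25 0; 0 0 1]

T1 = [7/25 24/25 0; -24/25 7/25 0; 0 0 1]
T2·T1 = [14/25 48/25 0; -72/25 21/25 0; 0 0 1]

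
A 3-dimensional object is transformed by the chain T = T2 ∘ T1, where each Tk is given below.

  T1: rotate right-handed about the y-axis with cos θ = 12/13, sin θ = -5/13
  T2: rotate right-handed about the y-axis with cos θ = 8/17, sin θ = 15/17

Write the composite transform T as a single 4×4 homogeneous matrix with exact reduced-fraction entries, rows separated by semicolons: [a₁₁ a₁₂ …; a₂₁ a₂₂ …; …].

T = [171/221 0 140/221 0; 0 1 0 0; -140/221 0 171/221 0; 0 0 0 1]

T1 = [12/13 0 -5/13 0; 0 1 0 0; 5/13 0 12/13 0; 0 0 0 1]
T2·T1 = [171/221 0 140/221 0; 0 1 0 0; -140/221 0 171/221 0; 0 0 0 1]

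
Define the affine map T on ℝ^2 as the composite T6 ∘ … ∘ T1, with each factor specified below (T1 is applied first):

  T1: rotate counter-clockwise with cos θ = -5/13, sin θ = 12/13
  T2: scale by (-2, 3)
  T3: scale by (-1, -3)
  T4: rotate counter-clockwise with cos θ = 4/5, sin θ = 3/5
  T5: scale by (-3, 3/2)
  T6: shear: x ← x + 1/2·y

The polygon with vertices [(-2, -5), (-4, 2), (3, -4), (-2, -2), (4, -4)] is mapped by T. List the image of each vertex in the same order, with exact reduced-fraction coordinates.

image vertices: (-1473/65, 576/65), (6342/65, 3096/65), (-13383/130, -2727/65), (849/65, 1062/65), (-1578/13, -684/13)

T1 rotate counter-clockwise with cos θ = -5/13, sin θ = 12/13: (-2, -5) → (70/13, 1/13); (-4, 2) → (-4/13, -58/13); (3, -4) → (33/13, 56/13); (-2, -2) → (34/13, -14/13); (4, -4) → (28/13, 68/13)
T2 scale by (-2, 3): (70/13, 1/13) → (-140/13, 3/13); (-4/13, -58/13) → (8/13, -174/13); (33/13, 56/13) → (-66/13, 168/13); (34/13, -14/13) → (-68/13, -42/13); (28/13, 68/13) → (-56/13, 204/13)
T3 scale by (-1, -3): (-140/13, 3/13) → (140/13, -9/13); (8/13, -174/13) → (-8/13, 522/13); (-66/13, 168/13) → (66/13, -504/13); (-68/13, -42/13) → (68/13, 126/13); (-56/13, 204/13) → (56/13, -612/13)
T4 rotate counter-clockwise with cos θ = 4/5, sin θ = 3/5: (140/13, -9/13) → (587/65, 384/65); (-8/13, 522/13) → (-1598/65, 2064/65); (66/13, -504/13) → (1776/65, -1818/65); (68/13, 126/13) → (-106/65, 708/65); (56/13, -612/13) → (412/13, -456/13)
T5 scale by (-3, 3/2): (587/65, 384/65) → (-1761/65, 576/65); (-1598/65, 2064/65) → (4794/65, 3096/65); (1776/65, -1818/65) → (-5328/65, -2727/65); (-106/65, 708/65) → (318/65, 1062/65); (412/13, -456/13) → (-1236/13, -684/13)
T6 shear: x ← x + 1/2·y: (-1761/65, 576/65) → (-1473/65, 576/65); (4794/65, 3096/65) → (6342/65, 3096/65); (-5328/65, -2727/65) → (-13383/130, -2727/65); (318/65, 1062/65) → (849/65, 1062/65); (-1236/13, -684/13) → (-1578/13, -684/13)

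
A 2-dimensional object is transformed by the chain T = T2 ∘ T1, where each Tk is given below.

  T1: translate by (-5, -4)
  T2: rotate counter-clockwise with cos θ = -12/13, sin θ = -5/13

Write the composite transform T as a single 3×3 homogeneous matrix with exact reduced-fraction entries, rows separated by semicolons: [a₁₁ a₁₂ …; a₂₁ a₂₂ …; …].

T1 = [1 0 -5; 0 1 -4; 0 0 1]
T2·T1 = [-12/13 5/13 40/13; -5/13 -12/13 73/13; 0 0 1]

T = [-12/13 5/13 40/13; -5/13 -12/13 73/13; 0 0 1]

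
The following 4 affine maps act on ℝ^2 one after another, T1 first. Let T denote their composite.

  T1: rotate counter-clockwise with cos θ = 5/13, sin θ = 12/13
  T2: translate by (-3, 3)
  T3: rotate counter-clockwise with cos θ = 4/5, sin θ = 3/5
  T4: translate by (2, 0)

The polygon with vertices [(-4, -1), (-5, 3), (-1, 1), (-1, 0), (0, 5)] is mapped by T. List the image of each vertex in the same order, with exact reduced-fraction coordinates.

T1 rotate counter-clockwise with cos θ = 5/13, sin θ = 12/13: (-4, -1) → (-8/13, -53/13); (-5, 3) → (-61/13, -45/13); (-1, 1) → (-17/13, -7/13); (-1, 0) → (-5/13, -12/13); (0, 5) → (-60/13, 25/13)
T2 translate by (-3, 3): (-8/13, -53/13) → (-47/13, -14/13); (-61/13, -45/13) → (-100/13, -6/13); (-17/13, -7/13) → (-56/13, 32/13); (-5/13, -12/13) → (-44/13, 27/13); (-60/13, 25/13) → (-99/13, 64/13)
T3 rotate counter-clockwise with cos θ = 4/5, sin θ = 3/5: (-47/13, -14/13) → (-146/65, -197/65); (-100/13, -6/13) → (-382/65, -324/65); (-56/13, 32/13) → (-64/13, -8/13); (-44/13, 27/13) → (-257/65, -24/65); (-99/13, 64/13) → (-588/65, -41/65)
T4 translate by (2, 0): (-146/65, -197/65) → (-16/65, -197/65); (-382/65, -324/65) → (-252/65, -324/65); (-64/13, -8/13) → (-38/13, -8/13); (-257/65, -24/65) → (-127/65, -24/65); (-588/65, -41/65) → (-458/65, -41/65)

image vertices: (-16/65, -197/65), (-252/65, -324/65), (-38/13, -8/13), (-127/65, -24/65), (-458/65, -41/65)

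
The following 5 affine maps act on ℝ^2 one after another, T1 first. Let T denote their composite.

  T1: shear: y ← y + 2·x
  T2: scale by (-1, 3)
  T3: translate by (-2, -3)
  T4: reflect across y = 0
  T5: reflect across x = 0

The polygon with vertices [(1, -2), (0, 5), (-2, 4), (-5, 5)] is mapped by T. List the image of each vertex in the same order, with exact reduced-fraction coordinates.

image vertices: (3, 3), (2, -12), (0, 3), (-3, 18)

T1 shear: y ← y + 2·x: (1, -2) → (1, 0); (0, 5) → (0, 5); (-2, 4) → (-2, 0); (-5, 5) → (-5, -5)
T2 scale by (-1, 3): (1, 0) → (-1, 0); (0, 5) → (0, 15); (-2, 0) → (2, 0); (-5, -5) → (5, -15)
T3 translate by (-2, -3): (-1, 0) → (-3, -3); (0, 15) → (-2, 12); (2, 0) → (0, -3); (5, -15) → (3, -18)
T4 reflect across y = 0: (-3, -3) → (-3, 3); (-2, 12) → (-2, -12); (0, -3) → (0, 3); (3, -18) → (3, 18)
T5 reflect across x = 0: (-3, 3) → (3, 3); (-2, -12) → (2, -12); (0, 3) → (0, 3); (3, 18) → (-3, 18)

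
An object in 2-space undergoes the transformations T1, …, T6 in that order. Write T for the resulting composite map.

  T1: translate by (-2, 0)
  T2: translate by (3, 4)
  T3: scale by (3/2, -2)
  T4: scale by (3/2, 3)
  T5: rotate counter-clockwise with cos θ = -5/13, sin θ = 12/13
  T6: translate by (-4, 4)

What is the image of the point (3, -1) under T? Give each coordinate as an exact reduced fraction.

T(p) = (119/13, 250/13)

T1 translate by (-2, 0): (3, -1) → (1, -1)
T2 translate by (3, 4): (1, -1) → (4, 3)
T3 scale by (3/2, -2): (4, 3) → (6, -6)
T4 scale by (3/2, 3): (6, -6) → (9, -18)
T5 rotate counter-clockwise with cos θ = -5/13, sin θ = 12/13: (9, -18) → (171/13, 198/13)
T6 translate by (-4, 4): (171/13, 198/13) → (119/13, 250/13)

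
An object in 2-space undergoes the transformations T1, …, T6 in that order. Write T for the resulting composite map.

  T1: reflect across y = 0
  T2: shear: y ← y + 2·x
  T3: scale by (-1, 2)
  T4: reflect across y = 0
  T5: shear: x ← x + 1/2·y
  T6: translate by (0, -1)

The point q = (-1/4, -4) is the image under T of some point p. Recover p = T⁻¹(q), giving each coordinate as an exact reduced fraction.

p = (-5/4, -4)

T1 = [1 0 0; 0 -1 0; 0 0 1]
T2·T1 = [1 0 0; 2 -1 0; 0 0 1]
T3·…·T1 = [-1 0 0; 4 -2 0; 0 0 1]
T4·…·T1 = [-1 0 0; -4 2 0; 0 0 1]
T5·…·T1 = [-3 1 0; -4 2 0; 0 0 1]
T6·…·T1 = [-3 1 0; -4 2 -1; 0 0 1]
det M = -2; M⁻¹ = [-1 1/2 1/2; -2 3/2 3/2; 0 0 1]
M⁻¹ · (-1/4, -4)ᵀ = (-5/4, -4)ᵀ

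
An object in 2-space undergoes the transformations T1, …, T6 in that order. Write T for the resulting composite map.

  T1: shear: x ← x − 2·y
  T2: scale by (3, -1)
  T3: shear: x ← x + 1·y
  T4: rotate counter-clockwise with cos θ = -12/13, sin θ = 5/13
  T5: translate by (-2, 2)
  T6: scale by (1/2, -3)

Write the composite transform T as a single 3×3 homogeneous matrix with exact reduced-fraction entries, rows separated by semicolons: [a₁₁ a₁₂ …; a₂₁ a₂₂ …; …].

T1 = [1 -2 0; 0 1 0; 0 0 1]
T2·T1 = [3 -6 0; 0 -1 0; 0 0 1]
T3·…·T1 = [3 -7 0; 0 -1 0; 0 0 1]
T4·…·T1 = [-36/13 89/13 0; 15/13 -23/13 0; 0 0 1]
T5·…·T1 = [-36/13 89/13 -2; 15/13 -23/13 2; 0 0 1]
T6·…·T1 = [-18/13 89/26 -1; -45/13 69/13 -6; 0 0 1]

T = [-18/13 89/26 -1; -45/13 69/13 -6; 0 0 1]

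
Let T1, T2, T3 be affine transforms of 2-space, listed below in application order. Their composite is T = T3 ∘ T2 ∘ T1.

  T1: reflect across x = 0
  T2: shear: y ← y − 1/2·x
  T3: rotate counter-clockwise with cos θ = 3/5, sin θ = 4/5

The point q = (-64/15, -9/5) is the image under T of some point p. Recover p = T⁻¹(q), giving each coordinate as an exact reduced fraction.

T1 = [-1 0 0; 0 1 0; 0 0 1]
T2·T1 = [-1 0 0; 1/2 1 0; 0 0 1]
T3·…·T1 = [-1 -4/5 0; -1/2 3/5 0; 0 0 1]
det M = -1; M⁻¹ = [-3/5 -4/5 0; -1/2 1 0; 0 0 1]
M⁻¹ · (-64/15, -9/5)ᵀ = (4, 1/3)ᵀ

p = (4, 1/3)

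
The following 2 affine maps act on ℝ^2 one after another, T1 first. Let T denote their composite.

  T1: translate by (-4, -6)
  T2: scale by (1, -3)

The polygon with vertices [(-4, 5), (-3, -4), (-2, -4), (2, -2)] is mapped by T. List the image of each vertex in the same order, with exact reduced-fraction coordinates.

T1 translate by (-4, -6): (-4, 5) → (-8, -1); (-3, -4) → (-7, -10); (-2, -4) → (-6, -10); (2, -2) → (-2, -8)
T2 scale by (1, -3): (-8, -1) → (-8, 3); (-7, -10) → (-7, 30); (-6, -10) → (-6, 30); (-2, -8) → (-2, 24)

image vertices: (-8, 3), (-7, 30), (-6, 30), (-2, 24)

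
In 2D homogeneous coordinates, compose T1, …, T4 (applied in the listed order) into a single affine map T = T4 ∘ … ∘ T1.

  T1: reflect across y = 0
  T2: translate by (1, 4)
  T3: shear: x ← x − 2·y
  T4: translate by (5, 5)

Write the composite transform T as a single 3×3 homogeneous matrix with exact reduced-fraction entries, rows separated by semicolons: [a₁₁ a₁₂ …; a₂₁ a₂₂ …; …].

T = [1 2 -2; 0 -1 9; 0 0 1]

T1 = [1 0 0; 0 -1 0; 0 0 1]
T2·T1 = [1 0 1; 0 -1 4; 0 0 1]
T3·…·T1 = [1 2 -7; 0 -1 4; 0 0 1]
T4·…·T1 = [1 2 -2; 0 -1 9; 0 0 1]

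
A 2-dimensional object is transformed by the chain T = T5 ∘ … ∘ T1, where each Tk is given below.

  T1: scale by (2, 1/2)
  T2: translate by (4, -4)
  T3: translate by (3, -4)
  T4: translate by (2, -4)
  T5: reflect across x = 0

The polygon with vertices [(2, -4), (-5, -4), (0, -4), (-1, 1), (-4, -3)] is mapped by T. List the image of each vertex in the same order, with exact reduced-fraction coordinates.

T1 scale by (2, 1/2): (2, -4) → (4, -2); (-5, -4) → (-10, -2); (0, -4) → (0, -2); (-1, 1) → (-2, 1/2); (-4, -3) → (-8, -3/2)
T2 translate by (4, -4): (4, -2) → (8, -6); (-10, -2) → (-6, -6); (0, -2) → (4, -6); (-2, 1/2) → (2, -7/2); (-8, -3/2) → (-4, -11/2)
T3 translate by (3, -4): (8, -6) → (11, -10); (-6, -6) → (-3, -10); (4, -6) → (7, -10); (2, -7/2) → (5, -15/2); (-4, -11/2) → (-1, -19/2)
T4 translate by (2, -4): (11, -10) → (13, -14); (-3, -10) → (-1, -14); (7, -10) → (9, -14); (5, -15/2) → (7, -23/2); (-1, -19/2) → (1, -27/2)
T5 reflect across x = 0: (13, -14) → (-13, -14); (-1, -14) → (1, -14); (9, -14) → (-9, -14); (7, -23/2) → (-7, -23/2); (1, -27/2) → (-1, -27/2)

image vertices: (-13, -14), (1, -14), (-9, -14), (-7, -23/2), (-1, -27/2)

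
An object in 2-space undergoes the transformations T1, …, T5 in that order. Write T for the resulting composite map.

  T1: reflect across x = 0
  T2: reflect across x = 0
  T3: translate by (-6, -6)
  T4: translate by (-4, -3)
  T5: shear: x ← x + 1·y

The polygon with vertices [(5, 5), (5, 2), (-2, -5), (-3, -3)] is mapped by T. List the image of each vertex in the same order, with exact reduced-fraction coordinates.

image vertices: (-9, -4), (-12, -7), (-26, -14), (-25, -12)

T1 reflect across x = 0: (5, 5) → (-5, 5); (5, 2) → (-5, 2); (-2, -5) → (2, -5); (-3, -3) → (3, -3)
T2 reflect across x = 0: (-5, 5) → (5, 5); (-5, 2) → (5, 2); (2, -5) → (-2, -5); (3, -3) → (-3, -3)
T3 translate by (-6, -6): (5, 5) → (-1, -1); (5, 2) → (-1, -4); (-2, -5) → (-8, -11); (-3, -3) → (-9, -9)
T4 translate by (-4, -3): (-1, -1) → (-5, -4); (-1, -4) → (-5, -7); (-8, -11) → (-12, -14); (-9, -9) → (-13, -12)
T5 shear: x ← x + 1·y: (-5, -4) → (-9, -4); (-5, -7) → (-12, -7); (-12, -14) → (-26, -14); (-13, -12) → (-25, -12)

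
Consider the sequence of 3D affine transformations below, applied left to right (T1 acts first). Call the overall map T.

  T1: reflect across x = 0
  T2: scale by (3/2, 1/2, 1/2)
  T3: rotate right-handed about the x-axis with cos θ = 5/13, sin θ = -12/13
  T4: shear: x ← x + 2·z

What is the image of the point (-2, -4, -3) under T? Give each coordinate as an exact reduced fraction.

T(p) = (72/13, -28/13, 33/26)

T1 reflect across x = 0: (-2, -4, -3) → (2, -4, -3)
T2 scale by (3/2, 1/2, 1/2): (2, -4, -3) → (3, -2, -3/2)
T3 rotate right-handed about the x-axis with cos θ = 5/13, sin θ = -12/13: (3, -2, -3/2) → (3, -28/13, 33/26)
T4 shear: x ← x + 2·z: (3, -28/13, 33/26) → (72/13, -28/13, 33/26)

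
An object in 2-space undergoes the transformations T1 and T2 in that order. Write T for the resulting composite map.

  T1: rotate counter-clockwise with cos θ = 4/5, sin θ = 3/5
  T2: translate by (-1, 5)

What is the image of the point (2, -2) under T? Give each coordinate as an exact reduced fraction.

T(p) = (9/5, 23/5)

T1 rotate counter-clockwise with cos θ = 4/5, sin θ = 3/5: (2, -2) → (14/5, -2/5)
T2 translate by (-1, 5): (14/5, -2/5) → (9/5, 23/5)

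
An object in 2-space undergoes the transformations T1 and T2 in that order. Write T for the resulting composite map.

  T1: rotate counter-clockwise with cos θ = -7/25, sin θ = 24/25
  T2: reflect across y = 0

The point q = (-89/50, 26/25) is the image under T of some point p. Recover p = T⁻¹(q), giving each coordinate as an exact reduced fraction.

T1 = [-7/25 -24/25 0; 24/25 -7/25 0; 0 0 1]
T2·T1 = [-7/25 -24/25 0; -24/25 7/25 0; 0 0 1]
det M = -1; M⁻¹ = [-7/25 -24/25 0; -24/25 7/25 0; 0 0 1]
M⁻¹ · (-89/50, 26/25)ᵀ = (-1/2, 2)ᵀ

p = (-1/2, 2)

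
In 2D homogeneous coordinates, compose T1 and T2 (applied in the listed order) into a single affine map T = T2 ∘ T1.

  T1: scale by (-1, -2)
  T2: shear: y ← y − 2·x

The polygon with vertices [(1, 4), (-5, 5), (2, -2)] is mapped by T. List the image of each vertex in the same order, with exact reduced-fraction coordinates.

image vertices: (-1, -6), (5, -20), (-2, 8)

T1 scale by (-1, -2): (1, 4) → (-1, -8); (-5, 5) → (5, -10); (2, -2) → (-2, 4)
T2 shear: y ← y − 2·x: (-1, -8) → (-1, -6); (5, -10) → (5, -20); (-2, 4) → (-2, 8)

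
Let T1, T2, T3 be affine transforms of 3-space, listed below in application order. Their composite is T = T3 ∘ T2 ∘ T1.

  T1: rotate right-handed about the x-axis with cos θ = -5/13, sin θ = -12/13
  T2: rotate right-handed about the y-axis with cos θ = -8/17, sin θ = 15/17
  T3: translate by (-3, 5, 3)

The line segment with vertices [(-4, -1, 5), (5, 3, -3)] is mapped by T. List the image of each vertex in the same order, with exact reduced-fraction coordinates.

image vertices: (-2, 10, 7), (-1498/221, 14/13, -144/221)

T1 rotate right-handed about the x-axis with cos θ = -5/13, sin θ = -12/13: (-4, -1, 5) → (-4, 5, -1); (5, 3, -3) → (5, -51/13, -21/13)
T2 rotate right-handed about the y-axis with cos θ = -8/17, sin θ = 15/17: (-4, 5, -1) → (1, 5, 4); (5, -51/13, -21/13) → (-835/221, -51/13, -807/221)
T3 translate by (-3, 5, 3): (1, 5, 4) → (-2, 10, 7); (-835/221, -51/13, -807/221) → (-1498/221, 14/13, -144/221)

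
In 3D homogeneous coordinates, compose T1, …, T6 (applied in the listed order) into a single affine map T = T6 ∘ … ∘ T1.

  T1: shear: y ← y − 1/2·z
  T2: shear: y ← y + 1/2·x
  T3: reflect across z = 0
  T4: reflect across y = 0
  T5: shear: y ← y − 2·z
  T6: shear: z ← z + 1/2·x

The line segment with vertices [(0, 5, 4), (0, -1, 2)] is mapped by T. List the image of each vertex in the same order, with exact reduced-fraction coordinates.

image vertices: (0, 5, -4), (0, 6, -2)

T1 shear: y ← y − 1/2·z: (0, 5, 4) → (0, 3, 4); (0, -1, 2) → (0, -2, 2)
T2 shear: y ← y + 1/2·x: (0, 3, 4) → (0, 3, 4); (0, -2, 2) → (0, -2, 2)
T3 reflect across z = 0: (0, 3, 4) → (0, 3, -4); (0, -2, 2) → (0, -2, -2)
T4 reflect across y = 0: (0, 3, -4) → (0, -3, -4); (0, -2, -2) → (0, 2, -2)
T5 shear: y ← y − 2·z: (0, -3, -4) → (0, 5, -4); (0, 2, -2) → (0, 6, -2)
T6 shear: z ← z + 1/2·x: (0, 5, -4) → (0, 5, -4); (0, 6, -2) → (0, 6, -2)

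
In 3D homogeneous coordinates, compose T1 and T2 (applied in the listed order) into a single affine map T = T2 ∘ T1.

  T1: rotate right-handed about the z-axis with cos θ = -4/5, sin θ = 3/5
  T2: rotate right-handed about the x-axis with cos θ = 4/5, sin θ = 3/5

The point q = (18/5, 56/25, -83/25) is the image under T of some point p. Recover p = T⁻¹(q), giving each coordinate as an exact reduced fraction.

T1 = [-4/5 -3/5 0 0; 3/5 -4/5 0 0; 0 0 1 0; 0 0 0 1]
T2·T1 = [-4/5 -3/5 0 0; 12/25 -16/25 -3/5 0; 9/25 -12/25 4/5 0; 0 0 0 1]
det M = 1; M⁻¹ = [-4/5 12/25 9/25 0; -3/5 -16/25 -12/25 0; 0 -3/5 4/5 0; 0 0 0 1]
M⁻¹ · (18/5, 56/25, -83/25)ᵀ = (-3, -2, -4)ᵀ

p = (-3, -2, -4)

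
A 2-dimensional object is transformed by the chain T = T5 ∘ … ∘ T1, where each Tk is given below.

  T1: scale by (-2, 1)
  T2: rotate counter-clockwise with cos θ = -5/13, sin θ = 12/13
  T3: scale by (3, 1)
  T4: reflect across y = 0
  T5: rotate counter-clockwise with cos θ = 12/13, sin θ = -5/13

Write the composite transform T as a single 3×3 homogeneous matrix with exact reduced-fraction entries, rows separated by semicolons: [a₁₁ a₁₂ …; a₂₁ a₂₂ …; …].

T = [480/169 -407/169 0; 138/169 240/169 0; 0 0 1]

T1 = [-2 0 0; 0 1 0; 0 0 1]
T2·T1 = [10/13 -12/13 0; -24/13 -5/13 0; 0 0 1]
T3·…·T1 = [30/13 -36/13 0; -24/13 -5/13 0; 0 0 1]
T4·…·T1 = [30/13 -36/13 0; 24/13 5/13 0; 0 0 1]
T5·…·T1 = [480/169 -407/169 0; 138/169 240/169 0; 0 0 1]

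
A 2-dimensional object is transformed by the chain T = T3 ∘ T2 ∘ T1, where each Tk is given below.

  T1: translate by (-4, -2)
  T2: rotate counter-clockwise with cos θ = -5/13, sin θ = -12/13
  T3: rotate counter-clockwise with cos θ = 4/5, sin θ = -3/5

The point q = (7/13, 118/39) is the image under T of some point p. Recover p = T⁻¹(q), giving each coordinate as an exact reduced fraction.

p = (2, -1/3)

T1 = [1 0 -4; 0 1 -2; 0 0 1]
T2·T1 = [-5/13 12/13 -4/13; -12/13 -5/13 58/13; 0 0 1]
T3·…·T1 = [-56/65 33/65 158/65; -33/65 -56/65 244/65; 0 0 1]
det M = 1; M⁻¹ = [-56/65 -33/65 4; 33/65 -56/65 2; 0 0 1]
M⁻¹ · (7/13, 118/39)ᵀ = (2, -1/3)ᵀ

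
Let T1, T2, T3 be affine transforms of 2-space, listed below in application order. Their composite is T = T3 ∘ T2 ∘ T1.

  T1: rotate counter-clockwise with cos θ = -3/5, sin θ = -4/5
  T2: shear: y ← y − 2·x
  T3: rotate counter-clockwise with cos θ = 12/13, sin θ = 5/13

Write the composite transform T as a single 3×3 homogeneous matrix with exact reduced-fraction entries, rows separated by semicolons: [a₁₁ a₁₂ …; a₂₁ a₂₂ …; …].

T1 = [-3/5 4/5 0; -4/5 -3/5 0; 0 0 1]
T2·T1 = [-3/5 4/5 0; 2/5 -11/5 0; 0 0 1]
T3·…·T1 = [-46/65 103/65 0; 9/65 -112/65 0; 0 0 1]

T = [-46/65 103/65 0; 9/65 -112/65 0; 0 0 1]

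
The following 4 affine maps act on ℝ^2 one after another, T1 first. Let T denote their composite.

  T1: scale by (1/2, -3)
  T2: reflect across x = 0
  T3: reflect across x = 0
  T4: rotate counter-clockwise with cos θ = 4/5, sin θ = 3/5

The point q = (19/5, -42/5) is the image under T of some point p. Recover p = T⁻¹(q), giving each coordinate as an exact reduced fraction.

p = (-4, 3)

T1 = [1/2 0 0; 0 -3 0; 0 0 1]
T2·T1 = [-1/2 0 0; 0 -3 0; 0 0 1]
T3·…·T1 = [1/2 0 0; 0 -3 0; 0 0 1]
T4·…·T1 = [2/5 9/5 0; 3/10 -12/5 0; 0 0 1]
det M = -3/2; M⁻¹ = [8/5 6/5 0; 1/5 -4/15 0; 0 0 1]
M⁻¹ · (19/5, -42/5)ᵀ = (-4, 3)ᵀ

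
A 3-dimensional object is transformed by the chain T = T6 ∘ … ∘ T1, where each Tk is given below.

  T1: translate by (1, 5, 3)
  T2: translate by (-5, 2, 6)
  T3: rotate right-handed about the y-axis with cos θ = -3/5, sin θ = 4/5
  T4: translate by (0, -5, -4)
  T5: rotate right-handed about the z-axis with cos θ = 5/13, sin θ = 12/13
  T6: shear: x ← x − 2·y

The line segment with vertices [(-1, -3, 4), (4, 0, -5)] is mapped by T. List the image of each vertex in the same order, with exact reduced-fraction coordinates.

T1 translate by (1, 5, 3): (-1, -3, 4) → (0, 2, 7); (4, 0, -5) → (5, 5, -2)
T2 translate by (-5, 2, 6): (0, 2, 7) → (-5, 4, 13); (5, 5, -2) → (0, 7, 4)
T3 rotate right-handed about the y-axis with cos θ = -3/5, sin θ = 4/5: (-5, 4, 13) → (67/5, 4, -19/5); (0, 7, 4) → (16/5, 7, -12/5)
T4 translate by (0, -5, -4): (67/5, 4, -19/5) → (67/5, -1, -39/5); (16/5, 7, -12/5) → (16/5, 2, -32/5)
T5 rotate right-handed about the z-axis with cos θ = 5/13, sin θ = 12/13: (67/5, -1, -39/5) → (79/13, 779/65, -39/5); (16/5, 2, -32/5) → (-8/13, 242/65, -32/5)
T6 shear: x ← x − 2·y: (79/13, 779/65, -39/5) → (-1163/65, 779/65, -39/5); (-8/13, 242/65, -32/5) → (-524/65, 242/65, -32/5)

image vertices: (-1163/65, 779/65, -39/5), (-524/65, 242/65, -32/5)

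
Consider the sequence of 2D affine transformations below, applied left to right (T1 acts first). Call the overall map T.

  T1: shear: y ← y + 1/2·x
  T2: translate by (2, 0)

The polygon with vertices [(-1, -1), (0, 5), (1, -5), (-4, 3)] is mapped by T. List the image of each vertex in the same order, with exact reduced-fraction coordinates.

image vertices: (1, -3/2), (2, 5), (3, -9/2), (-2, 1)

T1 shear: y ← y + 1/2·x: (-1, -1) → (-1, -3/2); (0, 5) → (0, 5); (1, -5) → (1, -9/2); (-4, 3) → (-4, 1)
T2 translate by (2, 0): (-1, -3/2) → (1, -3/2); (0, 5) → (2, 5); (1, -9/2) → (3, -9/2); (-4, 1) → (-2, 1)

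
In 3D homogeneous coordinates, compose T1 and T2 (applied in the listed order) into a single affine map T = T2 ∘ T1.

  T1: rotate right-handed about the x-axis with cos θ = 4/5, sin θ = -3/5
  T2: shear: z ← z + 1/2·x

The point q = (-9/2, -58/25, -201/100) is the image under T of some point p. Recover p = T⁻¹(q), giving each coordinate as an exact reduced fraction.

T1 = [1 0 0 0; 0 4/5 3/5 0; 0 -3/5 4/5 0; 0 0 0 1]
T2·T1 = [1 0 0 0; 0 4/5 3/5 0; 1/2 -3/5 4/5 0; 0 0 0 1]
det M = 1; M⁻¹ = [1 0 0 0; 3/10 4/5 -3/5 0; -2/5 3/5 4/5 0; 0 0 0 1]
M⁻¹ · (-9/2, -58/25, -201/100)ᵀ = (-9/2, -2, -6/5)ᵀ

p = (-9/2, -2, -6/5)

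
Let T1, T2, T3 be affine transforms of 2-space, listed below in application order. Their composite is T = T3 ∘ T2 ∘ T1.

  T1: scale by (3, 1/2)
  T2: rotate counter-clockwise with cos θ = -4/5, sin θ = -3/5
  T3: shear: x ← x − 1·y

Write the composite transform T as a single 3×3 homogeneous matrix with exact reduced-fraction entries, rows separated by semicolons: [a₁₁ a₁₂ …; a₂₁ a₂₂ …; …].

T = [-3/5 7/10 0; -9/5 -2/5 0; 0 0 1]

T1 = [3 0 0; 0 1/2 0; 0 0 1]
T2·T1 = [-12/5 3/10 0; -9/5 -2/5 0; 0 0 1]
T3·…·T1 = [-3/5 7/10 0; -9/5 -2/5 0; 0 0 1]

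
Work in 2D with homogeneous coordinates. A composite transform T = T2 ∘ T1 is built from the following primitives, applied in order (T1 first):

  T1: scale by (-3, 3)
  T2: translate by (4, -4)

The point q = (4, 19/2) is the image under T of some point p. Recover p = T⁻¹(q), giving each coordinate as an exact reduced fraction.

T1 = [-3 0 0; 0 3 0; 0 0 1]
T2·T1 = [-3 0 4; 0 3 -4; 0 0 1]
det M = -9; M⁻¹ = [-1/3 0 4/3; 0 1/3 4/3; 0 0 1]
M⁻¹ · (4, 19/2)ᵀ = (0, 9/2)ᵀ

p = (0, 9/2)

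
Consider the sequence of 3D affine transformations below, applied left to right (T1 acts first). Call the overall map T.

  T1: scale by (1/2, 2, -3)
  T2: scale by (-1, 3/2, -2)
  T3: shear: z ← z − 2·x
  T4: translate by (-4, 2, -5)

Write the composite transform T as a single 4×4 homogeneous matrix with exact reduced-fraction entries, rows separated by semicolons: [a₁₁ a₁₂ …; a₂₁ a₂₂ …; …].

T = [-1/2 0 0 -4; 0 3 0 2; 1 0 6 -5; 0 0 0 1]

T1 = [1/2 0 0 0; 0 2 0 0; 0 0 -3 0; 0 0 0 1]
T2·T1 = [-1/2 0 0 0; 0 3 0 0; 0 0 6 0; 0 0 0 1]
T3·…·T1 = [-1/2 0 0 0; 0 3 0 0; 1 0 6 0; 0 0 0 1]
T4·…·T1 = [-1/2 0 0 -4; 0 3 0 2; 1 0 6 -5; 0 0 0 1]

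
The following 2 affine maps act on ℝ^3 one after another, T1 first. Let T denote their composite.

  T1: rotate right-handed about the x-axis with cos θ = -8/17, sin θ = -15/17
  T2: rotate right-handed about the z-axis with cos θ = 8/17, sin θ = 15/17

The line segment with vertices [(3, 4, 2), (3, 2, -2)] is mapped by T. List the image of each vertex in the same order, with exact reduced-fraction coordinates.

T1 rotate right-handed about the x-axis with cos θ = -8/17, sin θ = -15/17: (3, 4, 2) → (3, -2/17, -76/17); (3, 2, -2) → (3, -46/17, -14/17)
T2 rotate right-handed about the z-axis with cos θ = 8/17, sin θ = 15/17: (3, -2/17, -76/17) → (438/289, 749/289, -76/17); (3, -46/17, -14/17) → (1098/289, 397/289, -14/17)

image vertices: (438/289, 749/289, -76/17), (1098/289, 397/289, -14/17)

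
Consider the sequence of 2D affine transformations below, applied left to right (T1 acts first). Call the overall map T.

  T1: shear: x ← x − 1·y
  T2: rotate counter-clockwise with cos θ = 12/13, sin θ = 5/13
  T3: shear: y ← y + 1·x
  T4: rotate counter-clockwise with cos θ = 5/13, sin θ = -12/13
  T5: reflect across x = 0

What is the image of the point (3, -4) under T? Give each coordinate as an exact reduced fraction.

T1 shear: x ← x − 1·y: (3, -4) → (7, -4)
T2 rotate counter-clockwise with cos θ = 12/13, sin θ = 5/13: (7, -4) → (8, -1)
T3 shear: y ← y + 1·x: (8, -1) → (8, 7)
T4 rotate counter-clockwise with cos θ = 5/13, sin θ = -12/13: (8, 7) → (124/13, -61/13)
T5 reflect across x = 0: (124/13, -61/13) → (-124/13, -61/13)

T(p) = (-124/13, -61/13)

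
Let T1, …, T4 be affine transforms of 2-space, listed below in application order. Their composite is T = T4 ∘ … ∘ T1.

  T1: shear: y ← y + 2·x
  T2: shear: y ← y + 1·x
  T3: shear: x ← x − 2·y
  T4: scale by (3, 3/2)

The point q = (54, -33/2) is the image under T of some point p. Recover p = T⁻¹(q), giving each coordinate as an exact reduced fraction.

T1 = [1 0 0; 2 1 0; 0 0 1]
T2·T1 = [1 0 0; 3 1 0; 0 0 1]
T3·…·T1 = [-5 -2 0; 3 1 0; 0 0 1]
T4·…·T1 = [-15 -6 0; 9/2 3/2 0; 0 0 1]
det M = 9/2; M⁻¹ = [1/3 4/3 0; -1 -10/3 0; 0 0 1]
M⁻¹ · (54, -33/2)ᵀ = (-4, 1)ᵀ

p = (-4, 1)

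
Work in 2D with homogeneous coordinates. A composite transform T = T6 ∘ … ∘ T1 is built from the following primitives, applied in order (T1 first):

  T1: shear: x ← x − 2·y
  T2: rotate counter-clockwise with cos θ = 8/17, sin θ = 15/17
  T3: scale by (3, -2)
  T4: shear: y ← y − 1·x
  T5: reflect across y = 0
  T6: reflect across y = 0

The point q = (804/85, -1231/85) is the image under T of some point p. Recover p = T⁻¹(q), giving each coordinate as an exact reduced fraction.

T1 = [1 -2 0; 0 1 0; 0 0 1]
T2·T1 = [8/17 -31/17 0; 15/17 -22/17 0; 0 0 1]
T3·…·T1 = [24/17 -93/17 0; -30/17 44/17 0; 0 0 1]
T4·…·T1 = [24/17 -93/17 0; -54/17 137/17 0; 0 0 1]
T5·…·T1 = [24/17 -93/17 0; 54/17 -137/17 0; 0 0 1]
T6·…·T1 = [24/17 -93/17 0; -54/17 137/17 0; 0 0 1]
det M = -6; M⁻¹ = [-137/102 -31/34 0; -9/17 -4/17 0; 0 0 1]
M⁻¹ · (804/85, -1231/85)ᵀ = (1/2, -8/5)ᵀ

p = (1/2, -8/5)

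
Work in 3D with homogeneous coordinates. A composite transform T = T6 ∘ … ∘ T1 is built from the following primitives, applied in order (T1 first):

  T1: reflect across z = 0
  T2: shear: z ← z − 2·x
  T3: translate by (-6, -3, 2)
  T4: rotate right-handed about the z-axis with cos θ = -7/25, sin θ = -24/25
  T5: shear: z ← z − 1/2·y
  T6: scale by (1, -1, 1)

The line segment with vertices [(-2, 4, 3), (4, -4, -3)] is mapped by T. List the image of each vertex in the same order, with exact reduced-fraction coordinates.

T1 reflect across z = 0: (-2, 4, 3) → (-2, 4, -3); (4, -4, -3) → (4, -4, 3)
T2 shear: z ← z − 2·x: (-2, 4, -3) → (-2, 4, 1); (4, -4, 3) → (4, -4, -5)
T3 translate by (-6, -3, 2): (-2, 4, 1) → (-8, 1, 3); (4, -4, -5) → (-2, -7, -3)
T4 rotate right-handed about the z-axis with cos θ = -7/25, sin θ = -24/25: (-8, 1, 3) → (16/5, 37/5, 3); (-2, -7, -3) → (-154/25, 97/25, -3)
T5 shear: z ← z − 1/2·y: (16/5, 37/5, 3) → (16/5, 37/5, -7/10); (-154/25, 97/25, -3) → (-154/25, 97/25, -247/50)
T6 scale by (1, -1, 1): (16/5, 37/5, -7/10) → (16/5, -37/5, -7/10); (-154/25, 97/25, -247/50) → (-154/25, -97/25, -247/50)

image vertices: (16/5, -37/5, -7/10), (-154/25, -97/25, -247/50)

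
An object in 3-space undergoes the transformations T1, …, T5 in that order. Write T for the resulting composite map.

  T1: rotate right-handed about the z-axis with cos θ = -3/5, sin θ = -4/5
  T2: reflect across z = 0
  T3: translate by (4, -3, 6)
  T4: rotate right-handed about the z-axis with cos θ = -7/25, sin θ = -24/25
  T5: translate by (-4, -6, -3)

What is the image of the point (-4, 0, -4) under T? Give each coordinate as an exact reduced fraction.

T(p) = (-28/5, -61/5, 7)

T1 rotate right-handed about the z-axis with cos θ = -3/5, sin θ = -4/5: (-4, 0, -4) → (12/5, 16/5, -4)
T2 reflect across z = 0: (12/5, 16/5, -4) → (12/5, 16/5, 4)
T3 translate by (4, -3, 6): (12/5, 16/5, 4) → (32/5, 1/5, 10)
T4 rotate right-handed about the z-axis with cos θ = -7/25, sin θ = -24/25: (32/5, 1/5, 10) → (-8/5, -31/5, 10)
T5 translate by (-4, -6, -3): (-8/5, -31/5, 10) → (-28/5, -61/5, 7)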